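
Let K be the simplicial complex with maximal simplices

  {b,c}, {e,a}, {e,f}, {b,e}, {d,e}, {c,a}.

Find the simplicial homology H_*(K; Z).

Take the total order a < b < c < d < e < f on the vertex set. Then K (dimension 1) consists of the simplices:

  0-simplices (6): a, b, c, d, e, f
  1-simplices (6): ac, ae, bc, be, de, ef

Hence C_0 ≅ Z^6, C_1 ≅ Z^6.

Boundary ∂_1: C_1 → C_0 sends each edge [p,q] (with p < q) to q − p. For instance
  ∂ae = e − a.
The 6×6 boundary matrix has rank 5 and Smith normal form diag(1,1,1,1,1).

Computing H_k = (kernel of ∂_k) / (image of ∂_{k+1}):

  H_0: rank C_0 − rank ∂_1 = 6 − 5 = 1, and the invariant factors of ∂_1 are all 1, so H_0 = Z.
  H_1: rank ker ∂_1 − rank ∂_2 = (6 − 5) − 0 = 1, and there is no ∂_2, so H_1 = Z.

H_0 = Z,  H_1 = Z.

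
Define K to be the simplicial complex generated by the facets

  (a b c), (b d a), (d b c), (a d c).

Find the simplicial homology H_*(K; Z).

H_0 = Z,  H_1 = 0,  H_2 = Z.

Order the vertices as a < b < c < d. Listing each simplex with vertices in this order, K has dimension 2 with simplices:

  0-simplices (4): a, b, c, d
  1-simplices (6): ab, ac, ad, bc, bd, cd
  2-simplices (4): abc, abd, acd, bcd

Hence C_0 ≅ Z^4, C_1 ≅ Z^6, C_2 ≅ Z^4.

Boundary ∂_1: C_1 → C_0 maps an edge to its endpoints' difference, ∂[p,q] = q − p. For instance
  ∂ad = d − a.
The 4×6 boundary matrix has rank 3 and Smith normal form diag(1,1,1).

The boundary map ∂_2: C_2 → C_1 maps a triangle to the signed sum of its edges. For instance
  ∂bcd = cd − bd + bc,
  ∂abc = bc − ac + ab.
As a 6×4 matrix over Z this has rank 3, with invariant factors (1,1,1).

Computing H_k = (kernel of ∂_k) / (image of ∂_{k+1}):

  H_0: rank C_0 − rank ∂_1 = 4 − 3 = 1, and the invariant factors of ∂_1 are all 1, so H_0 = Z.
  H_1: rank ker ∂_1 − rank ∂_2 = (6 − 3) − 3 = 0, and the invariant factors of ∂_2 are all 1, so H_1 = 0.
  H_2: rank ker ∂_2 − rank ∂_3 = (4 − 3) − 0 = 1, and there is no ∂_3, so H_2 = Z.

(K is a triangulation of the 2-sphere S^2.)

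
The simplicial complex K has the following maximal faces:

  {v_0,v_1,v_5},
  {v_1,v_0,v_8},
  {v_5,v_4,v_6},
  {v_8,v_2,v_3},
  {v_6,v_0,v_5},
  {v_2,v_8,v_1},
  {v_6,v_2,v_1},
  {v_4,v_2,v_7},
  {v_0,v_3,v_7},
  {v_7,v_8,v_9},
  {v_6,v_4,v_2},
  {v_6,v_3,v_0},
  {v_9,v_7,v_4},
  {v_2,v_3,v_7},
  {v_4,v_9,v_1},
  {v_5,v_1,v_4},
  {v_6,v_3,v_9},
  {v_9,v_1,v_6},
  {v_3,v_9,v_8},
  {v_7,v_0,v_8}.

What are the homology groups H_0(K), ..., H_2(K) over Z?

Take the total order v_0 < v_1 < v_2 < v_3 < v_4 < v_5 < v_6 < v_7 < v_8 < v_9 on the vertex set. Then K (dimension 2) consists of the simplices:

  0-simplices (10): [v_0], [v_1], [v_2], [v_3], [v_4], [v_5], [v_6], [v_7], [v_8], [v_9]
  1-simplices (30): (30 of them)
  2-simplices (20): (20 of them)

giving chain groups C_0 ≅ Z^10, C_1 ≅ Z^30, C_2 ≅ Z^20.

Boundary ∂_1: C_1 → C_0 is given by ∂[p,q] = [q] − [p]. For instance
  ∂[v_1,v_9] = [v_9] − [v_1].
This gives a 10×30 integer matrix of rank 9; reducing to Smith normal form yields diagonal entries (1,1,1,1,1,1,1,1,1).

Boundary ∂_2: C_2 → C_1 sends each 2-simplex [p,q,r] to [q,r] − [p,r] + [p,q]. For instance
  ∂[v_2,v_3,v_7] = [v_3,v_7] − [v_2,v_7] + [v_2,v_3],
  ∂[v_1,v_4,v_9] = [v_4,v_9] − [v_1,v_9] + [v_1,v_4].
The resulting 30×20 matrix has rank 20, and its Smith normal form has invariant factors (1,1,1,1,1,1,1,1,1,1,1,1,1,1,1,1,1,1,1,2).

Reading off H_k = ker ∂_k / im ∂_{k+1}:

  H_0: rank C_0 − rank ∂_1 = 10 − 9 = 1, and the invariant factors of ∂_1 are all 1, so H_0 = Z.
  H_1: rank ker ∂_1 − rank ∂_2 = (30 − 9) − 20 = 1, and ∂_2 has invariant factor 2 > 1, so H_1 = Z ⊕ Z_2.
  H_2: rank ker ∂_2 − rank ∂_3 = (20 − 20) − 0 = 0, and there is no ∂_3, so H_2 = 0.

As a check, the Euler characteristic is 10 − 30 + 20 = 0, which agrees with 1 − 1 + 0 = 0.
(K is a triangulation of the Klein bottle.)

H_0 = Z,  H_1 = Z ⊕ Z_2,  H_2 = 0.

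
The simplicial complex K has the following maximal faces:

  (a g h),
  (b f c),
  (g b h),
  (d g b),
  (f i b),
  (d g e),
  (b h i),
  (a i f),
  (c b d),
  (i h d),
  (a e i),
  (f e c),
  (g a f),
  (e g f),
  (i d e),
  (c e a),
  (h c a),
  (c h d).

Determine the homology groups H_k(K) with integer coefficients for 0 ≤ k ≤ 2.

K has 9 vertices, 27 edges, 18 triangles.
rank ∂_0 = 0, rank ∂_1 = 8 ⇒ b_0 = 9 − 0 − 8 = 1; all invariant factors of ∂_1 are 1 so no torsion. So H_0 ≅ Z.
rank ∂_1 = 8, rank ∂_2 = 18 ⇒ b_1 = 27 − 8 − 18 = 1; ∂_2 has invariant factor(s) [2] giving torsion. So H_1 ≅ Z ⊕ Z/2.
rank ∂_2 = 18, rank ∂_3 = 0 ⇒ b_2 = 18 − 18 − 0 = 0. So H_2 ≅ 0.

H_0 = Z,  H_1 = Z ⊕ Z/2,  H_2 = 0.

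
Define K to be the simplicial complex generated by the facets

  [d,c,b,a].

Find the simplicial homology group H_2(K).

H_2 ≅ 0.

Order the vertices as a < b < c < d. Listing each simplex with vertices in this order, K has dimension 3 with simplices:

  0-simplices (4): a, b, c, d
  1-simplices (6): ab, ac, ad, bc, bd, cd
  2-simplices (4): abc, abd, acd, bcd
  3-simplices (1): abcd

giving chain groups C_0 ≅ Z^4, C_1 ≅ Z^6, C_2 ≅ Z^4, C_3 ≅ Z^1.

Boundary ∂_1: C_1 → C_0 sends each edge [p,q] (with p < q) to q − p. For instance
  ∂ad = d − a.
As a 4×6 matrix over Z this has rank 3, with invariant factors (1,1,1).

∂_2: C_2 → C_1 sends each 2-simplex [p,q,r] to [q,r] − [p,r] + [p,q]. For instance
  ∂bcd = cd − bd + bc,
  ∂abc = bc − ac + ab.
This gives a 6×4 integer matrix of rank 3; reducing to Smith normal form yields diagonal entries (1,1,1).

The boundary map ∂_3: C_3 → C_2 sends each 3-simplex σ to the alternating sum Σ_i (−1)^i (σ with its i-th vertex removed). For instance
  ∂abcd = bcd − acd + abd − abc.
As a 4×1 matrix over Z this has rank 1, with invariant factors (1).

From H_k ≅ ker(∂_k) / im(∂_{k+1}) we obtain:

  H_2: rank ker ∂_2 − rank ∂_3 = (4 − 3) − 1 = 0, and the invariant factors of ∂_3 are all 1, so H_2 ≅ 0.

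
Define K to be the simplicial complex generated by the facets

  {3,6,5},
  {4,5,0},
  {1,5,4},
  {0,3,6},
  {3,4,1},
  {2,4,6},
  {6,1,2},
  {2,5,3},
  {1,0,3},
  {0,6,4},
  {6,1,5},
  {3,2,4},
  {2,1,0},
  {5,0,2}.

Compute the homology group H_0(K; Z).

Take the total order 0 < 1 < 2 < 3 < 4 < 5 < 6 on the vertex set. Then K (dimension 2) consists of the simplices:

  0-simplices (7): [0], [1], [2], [3], [4], [5], [6]
  1-simplices (21): [0,1], [0,2], [0,3], [0,4], [0,5], [0,6], [1,2], [1,3], [1,4], [1,5], [1,6], [2,3], [2,4], [2,5], [2,6], [3,4], [3,5], [3,6], [4,5], [4,6], [5,6]
  2-simplices (14): [0,1,2], [0,1,3], [0,2,5], [0,3,6], [0,4,5], [0,4,6], [1,2,6], [1,3,4], [1,4,5], [1,5,6], [2,3,4], [2,3,5], [2,4,6], [3,5,6]

so the chain groups are C_0 ≅ Z^7, C_1 ≅ Z^21, C_2 ≅ Z^14.

The boundary map ∂_1: C_1 → C_0 is given by ∂[p,q] = [q] − [p].
The resulting 7×21 matrix has rank 6, and its Smith normal form has invariant factors (1,1,1,1,1,1).

Boundary ∂_2: C_2 → C_1 acts by ∂[p,q,r] = [q,r] − [p,r] + [p,q]. For instance
  ∂[2,3,4] = [3,4] − [2,4] + [2,3],
  ∂[1,4,5] = [4,5] − [1,5] + [1,4].
The resulting 21×14 matrix has rank 13, and its Smith normal form has invariant factors (1,1,1,1,1,1,1,1,1,1,1,1,1).

Now H_k = ker ∂_k / im ∂_{k+1}, so:

  H_0: rank C_0 − rank ∂_1 = 7 − 6 = 1, and the invariant factors of ∂_1 are all 1, so H_0 ≅ Z.

H_0 ≅ Z.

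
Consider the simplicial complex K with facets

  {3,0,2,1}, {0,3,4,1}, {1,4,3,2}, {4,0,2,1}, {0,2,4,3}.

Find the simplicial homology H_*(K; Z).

We work with the vertex ordering 0 < 1 < 2 < 3 < 4. The simplices of K, each written with vertices in increasing order, are:

  0-simplices (5): [0], [1], [2], [3], [4]
  1-simplices (10): [0,1], [0,2], [0,3], [0,4], [1,2], [1,3], [1,4], [2,3], [2,4], [3,4]
  2-simplices (10): [0,1,2], [0,1,3], [0,1,4], [0,2,3], [0,2,4], [0,3,4], [1,2,3], [1,2,4], [1,3,4], [2,3,4]
  3-simplices (5): [0,1,2,3], [0,1,2,4], [0,1,3,4], [0,2,3,4], [1,2,3,4]

so the chain groups are C_0 ≅ Z^5, C_1 ≅ Z^10, C_2 ≅ Z^10, C_3 ≅ Z^5.

Boundary ∂_1: C_1 → C_0 maps an edge to its endpoints' difference, ∂[p,q] = q − p. For instance
  ∂[1,4] = [4] − [1].
As a 5×10 matrix over Z this has rank 4, with invariant factors (1,1,1,1).

Boundary ∂_2: C_2 → C_1 maps a triangle to the signed sum of its edges. For instance
  ∂[0,1,2] = [1,2] − [0,2] + [0,1],
  ∂[0,1,3] = [1,3] − [0,3] + [0,1].
As a 10×10 matrix over Z this has rank 6, with invariant factors (1,1,1,1,1,1).

The boundary map ∂_3: C_3 → C_2 sends each 3-simplex σ to the alternating sum Σ_i (−1)^i (σ with its i-th vertex removed). For instance
  ∂[0,1,2,4] = [1,2,4] − [0,2,4] + [0,1,4] − [0,1,2],
  ∂[0,2,3,4] = [2,3,4] − [0,3,4] + [0,2,4] − [0,2,3].
The resulting 10×5 matrix has rank 4, and its Smith normal form has invariant factors (1,1,1,1).

Reading off H_k = ker ∂_k / im ∂_{k+1}:

  H_0: rank C_0 − rank ∂_1 = 5 − 4 = 1, and the invariant factors of ∂_1 are all 1, so H_0 = Z.
  H_1: rank ker ∂_1 − rank ∂_2 = (10 − 4) − 6 = 0, and the invariant factors of ∂_2 are all 1, so H_1 = 0.
  H_2: rank ker ∂_2 − rank ∂_3 = (10 − 6) − 4 = 0, and the invariant factors of ∂_3 are all 1, so H_2 = 0.
  H_3: rank ker ∂_3 − rank ∂_4 = (5 − 4) − 0 = 1, and there is no ∂_4, so H_3 = Z.

As a check, the Euler characteristic is 5 − 10 + 10 − 5 = 0, which agrees with 1 − 0 + 0 − 1 = 0.

H_0 ≅ Z,  H_1 = 0,  H_2 = 0,  H_3 ≅ Z.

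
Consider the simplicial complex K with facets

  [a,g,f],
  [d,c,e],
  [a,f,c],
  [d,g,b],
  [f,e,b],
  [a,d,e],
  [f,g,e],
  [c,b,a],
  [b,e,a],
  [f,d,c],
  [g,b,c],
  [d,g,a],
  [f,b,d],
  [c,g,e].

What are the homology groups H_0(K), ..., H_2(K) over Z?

We work with the vertex ordering a < b < c < d < e < f < g. The simplices of K, each written with vertices in increasing order, are:

  0-simplices (7): a, b, c, d, e, f, g
  1-simplices (21): ab, ac, ad, ae, af, ag, bc, bd, be, bf, bg, cd, ce, cf, cg, de, df, dg, ef, eg, fg
  2-simplices (14): abc, abe, acf, ade, adg, afg, bcg, bdf, bdg, bef, cde, cdf, ceg, efg

so the chain groups are C_0 ≅ Z^7, C_1 ≅ Z^21, C_2 ≅ Z^14.

Boundary ∂_1: C_1 → C_0 is given by ∂[p,q] = [q] − [p].
This gives a 7×21 integer matrix of rank 6; reducing to Smith normal form yields diagonal entries (1,1,1,1,1,1).

The boundary map ∂_2: C_2 → C_1 acts by ∂[p,q,r] = [q,r] − [p,r] + [p,q]. For instance
  ∂ade = de − ae + ad,
  ∂adg = dg − ag + ad.
The resulting 21×14 matrix has rank 13, and its Smith normal form has invariant factors (1,1,1,1,1,1,1,1,1,1,1,1,1).

Reading off H_k = ker ∂_k / im ∂_{k+1}:

  H_0: rank C_0 − rank ∂_1 = 7 − 6 = 1, and the invariant factors of ∂_1 are all 1, so H_0 = Z.
  H_1: rank ker ∂_1 − rank ∂_2 = (21 − 6) − 13 = 2, and the invariant factors of ∂_2 are all 1, so H_1 = Z^2.
  H_2: rank ker ∂_2 − rank ∂_3 = (14 − 13) − 0 = 1, and there is no ∂_3, so H_2 = Z.

As a check, the Euler characteristic is 7 − 21 + 14 = 0, which agrees with 1 − 2 + 1 = 0.

H_0 = Z,  H_1 = Z^2,  H_2 = Z.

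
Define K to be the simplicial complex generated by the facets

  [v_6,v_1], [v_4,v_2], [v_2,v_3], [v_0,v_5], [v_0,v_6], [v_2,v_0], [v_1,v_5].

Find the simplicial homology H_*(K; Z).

K has 7 vertices, 7 edges.
rank ∂_0 = 0, rank ∂_1 = 6 ⇒ b_0 = 7 − 0 − 6 = 1; all invariant factors of ∂_1 are 1 so no torsion. So H_0 ≅ Z.
rank ∂_1 = 6, rank ∂_2 = 0 ⇒ b_1 = 7 − 6 − 0 = 1. So H_1 ≅ Z.

H_0 ≅ Z,  H_1 ≅ Z.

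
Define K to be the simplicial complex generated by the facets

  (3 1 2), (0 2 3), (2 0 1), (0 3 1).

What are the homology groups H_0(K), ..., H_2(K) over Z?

Take the total order 0 < 1 < 2 < 3 on the vertex set. Then K (dimension 2) consists of the simplices:

  0-simplices (4): [0], [1], [2], [3]
  1-simplices (6): [0,1], [0,2], [0,3], [1,2], [1,3], [2,3]
  2-simplices (4): [0,1,2], [0,1,3], [0,2,3], [1,2,3]

giving chain groups C_0 ≅ Z^4, C_1 ≅ Z^6, C_2 ≅ Z^4.

The boundary map ∂_1: C_1 → C_0 is given by ∂[p,q] = [q] − [p]. For instance
  ∂[2,3] = [3] − [2].
The 4×6 boundary matrix has rank 3 and Smith normal form diag(1,1,1).

Boundary ∂_2: C_2 → C_1 maps a triangle to the signed sum of its edges. For instance
  ∂[0,2,3] = [2,3] − [0,3] + [0,2],
  ∂[0,1,2] = [1,2] − [0,2] + [0,1].
The resulting 6×4 matrix has rank 3, and its Smith normal form has invariant factors (1,1,1).

From H_k ≅ ker(∂_k) / im(∂_{k+1}) we obtain:

  H_0: rank C_0 − rank ∂_1 = 4 − 3 = 1, and the invariant factors of ∂_1 are all 1, so H_0 ≅ Z.
  H_1: rank ker ∂_1 − rank ∂_2 = (6 − 3) − 3 = 0, and the invariant factors of ∂_2 are all 1, so H_1 ≅ 0.
  H_2: rank ker ∂_2 − rank ∂_3 = (4 − 3) − 0 = 1, and there is no ∂_3, so H_2 ≅ Z.

As a check, the Euler characteristic is 4 − 6 + 4 = 2, which agrees with 1 − 0 + 1 = 2.
(K is a triangulation of the 2-sphere S^2.)

H_0 = Z,  H_1 = 0,  H_2 = Z.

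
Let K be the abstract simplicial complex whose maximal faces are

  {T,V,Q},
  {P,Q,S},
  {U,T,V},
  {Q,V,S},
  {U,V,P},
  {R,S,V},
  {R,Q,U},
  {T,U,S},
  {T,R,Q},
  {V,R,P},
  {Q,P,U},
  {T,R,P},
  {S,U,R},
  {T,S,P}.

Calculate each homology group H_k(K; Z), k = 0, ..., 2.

H_0 = Z,  H_1 = Z^2,  H_2 = Z.

Take the total order P < Q < R < S < T < U < V on the vertex set. Then K (dimension 2) consists of the simplices:

  0-simplices (7): P, Q, R, S, T, U, V
  1-simplices (21): PQ, PR, PS, PT, PU, PV, QR, QS, QT, QU, QV, RS, RT, RU, RV, ST, SU, SV, TU, TV, UV
  2-simplices (14): PQS, PQU, PRT, PRV, PST, PUV, QRT, QRU, QSV, QTV, RSU, RSV, STU, TUV

giving chain groups C_0 ≅ Z^7, C_1 ≅ Z^21, C_2 ≅ Z^14.

∂_1: C_1 → C_0 is given by ∂[p,q] = [q] − [p]. For instance
  ∂PS = S − P.
The resulting 7×21 matrix has rank 6, and its Smith normal form has invariant factors (1,1,1,1,1,1).

∂_2: C_2 → C_1 acts by ∂[p,q,r] = [q,r] − [p,r] + [p,q]. For instance
  ∂RSV = SV − RV + RS,
  ∂PUV = UV − PV + PU.
The 21×14 boundary matrix has rank 13 and Smith normal form diag(1,1,1,1,1,1,1,1,1,1,1,1,1).

From H_k ≅ ker(∂_k) / im(∂_{k+1}) we obtain:

  H_0: rank C_0 − rank ∂_1 = 7 − 6 = 1, and the invariant factors of ∂_1 are all 1, so H_0 = Z.
  H_1: rank ker ∂_1 − rank ∂_2 = (21 − 6) − 13 = 2, and the invariant factors of ∂_2 are all 1, so H_1 = Z^2.
  H_2: rank ker ∂_2 − rank ∂_3 = (14 − 13) − 0 = 1, and there is no ∂_3, so H_2 = Z.

As a check, the Euler characteristic is 7 − 21 + 14 = 0, which agrees with 1 − 2 + 1 = 0.
(K is a triangulation of the torus T^2.)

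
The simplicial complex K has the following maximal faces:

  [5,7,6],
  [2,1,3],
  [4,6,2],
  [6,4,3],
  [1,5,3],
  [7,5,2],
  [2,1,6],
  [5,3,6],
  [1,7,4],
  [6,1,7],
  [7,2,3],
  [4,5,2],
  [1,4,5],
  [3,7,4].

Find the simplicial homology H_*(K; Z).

We work with the vertex ordering 1 < 2 < 3 < 4 < 5 < 6 < 7. The simplices of K, each written with vertices in increasing order, are:

  0-simplices (7): [1], [2], [3], [4], [5], [6], [7]
  1-simplices (21): [1,2], [1,3], [1,4], [1,5], [1,6], [1,7], [2,3], [2,4], [2,5], [2,6], [2,7], [3,4], [3,5], [3,6], [3,7], [4,5], [4,6], [4,7], [5,6], [5,7], [6,7]
  2-simplices (14): [1,2,3], [1,2,6], [1,3,5], [1,4,5], [1,4,7], [1,6,7], [2,3,7], [2,4,5], [2,4,6], [2,5,7], [3,4,6], [3,4,7], [3,5,6], [5,6,7]

so the chain groups are C_0 ≅ Z^7, C_1 ≅ Z^21, C_2 ≅ Z^14.

The boundary map ∂_1: C_1 → C_0 sends each edge [p,q] (with p < q) to q − p. For instance
  ∂[2,7] = [7] − [2].
This gives a 7×21 integer matrix of rank 6; reducing to Smith normal form yields diagonal entries (1,1,1,1,1,1).

Boundary ∂_2: C_2 → C_1 maps a triangle to the signed sum of its edges. For instance
  ∂[2,4,5] = [4,5] − [2,5] + [2,4],
  ∂[1,4,7] = [4,7] − [1,7] + [1,4].
As a 21×14 matrix over Z this has rank 13, with invariant factors (1,1,1,1,1,1,1,1,1,1,1,1,1).

Reading off H_k = ker ∂_k / im ∂_{k+1}:

  H_0: rank C_0 − rank ∂_1 = 7 − 6 = 1, and the invariant factors of ∂_1 are all 1, so H_0 ≅ Z.
  H_1: rank ker ∂_1 − rank ∂_2 = (21 − 6) − 13 = 2, and the invariant factors of ∂_2 are all 1, so H_1 ≅ Z^2.
  H_2: rank ker ∂_2 − rank ∂_3 = (14 − 13) − 0 = 1, and there is no ∂_3, so H_2 ≅ Z.

As a check, the Euler characteristic is 7 − 21 + 14 = 0, which agrees with 1 − 2 + 1 = 0.
(K is a triangulation of the torus T^2.)

H_0 ≅ Z,  H_1 ≅ Z^2,  H_2 ≅ Z.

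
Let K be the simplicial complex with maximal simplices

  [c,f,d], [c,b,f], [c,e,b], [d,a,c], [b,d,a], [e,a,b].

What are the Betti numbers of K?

b_0 = 1, b_1 = 1, b_2 = 0.

Take the total order a < b < c < d < e < f on the vertex set. Then K (dimension 2) consists of the simplices:

  0-simplices (6): a, b, c, d, e, f
  1-simplices (12): ab, ac, ad, ae, bc, bd, be, bf, cd, ce, cf, df
  2-simplices (6): abd, abe, acd, bce, bcf, cdf

Hence C_0 ≅ Z^6, C_1 ≅ Z^12, C_2 ≅ Z^6.

The boundary map ∂_1: C_1 → C_0 maps an edge to its endpoints' difference, ∂[p,q] = q − p. For instance
  ∂cd = d − c.
The 6×12 boundary matrix has rank 5 and Smith normal form diag(1,1,1,1,1).

Boundary ∂_2: C_2 → C_1 maps a triangle to the signed sum of its edges. For instance
  ∂bce = ce − be + bc,
  ∂bcf = cf − bf + bc.
The resulting 12×6 matrix has rank 6, and its Smith normal form has invariant factors (1,1,1,1,1,1).

Now H_k = ker ∂_k / im ∂_{k+1}, so:

  H_0: rank C_0 − rank ∂_1 = 6 − 5 = 1, and the invariant factors of ∂_1 are all 1, so H_0 = Z.
  H_1: rank ker ∂_1 − rank ∂_2 = (12 − 5) − 6 = 1, and the invariant factors of ∂_2 are all 1, so H_1 = Z.
  H_2: rank ker ∂_2 − rank ∂_3 = (6 − 6) − 0 = 0, and there is no ∂_3, so H_2 = 0.

As a check, the Euler characteristic is 6 − 12 + 6 = 0, which agrees with 1 − 1 + 0 = 0.
(K is a triangulation of the cylinder S^1 x I.)

Hence the Betti numbers are b_0 = 1, b_1 = 1, b_2 = 0.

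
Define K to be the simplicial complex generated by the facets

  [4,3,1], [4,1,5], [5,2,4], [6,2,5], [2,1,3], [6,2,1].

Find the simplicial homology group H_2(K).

Order the vertices as 1 < 2 < 3 < 4 < 5 < 6. Listing each simplex with vertices in this order, K has dimension 2 with simplices:

  0-simplices (6): [1], [2], [3], [4], [5], [6]
  1-simplices (12): [1,2], [1,3], [1,4], [1,5], [1,6], [2,3], [2,4], [2,5], [2,6], [3,4], [4,5], [5,6]
  2-simplices (6): [1,2,3], [1,2,6], [1,3,4], [1,4,5], [2,4,5], [2,5,6]

so the chain groups are C_0 ≅ Z^6, C_1 ≅ Z^12, C_2 ≅ Z^6.

Boundary ∂_1: C_1 → C_0 maps an edge to its endpoints' difference, ∂[p,q] = q − p. For instance
  ∂[2,3] = [3] − [2].
The 6×12 boundary matrix has rank 5 and Smith normal form diag(1,1,1,1,1).

Boundary ∂_2: C_2 → C_1 acts by ∂[p,q,r] = [q,r] − [p,r] + [p,q]. For instance
  ∂[1,2,3] = [2,3] − [1,3] + [1,2],
  ∂[1,3,4] = [3,4] − [1,4] + [1,3].
The 12×6 boundary matrix has rank 6 and Smith normal form diag(1,1,1,1,1,1).

Reading off H_k = ker ∂_k / im ∂_{k+1}:

  H_2: rank ker ∂_2 − rank ∂_3 = (6 − 6) − 0 = 0, and there is no ∂_3, so H_2 = 0.

H_2 = 0.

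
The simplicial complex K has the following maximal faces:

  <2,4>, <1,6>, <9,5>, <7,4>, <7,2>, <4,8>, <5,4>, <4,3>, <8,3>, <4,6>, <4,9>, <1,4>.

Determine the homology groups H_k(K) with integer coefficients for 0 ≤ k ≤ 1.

We work with the vertex ordering 1 < 2 < 3 < 4 < 5 < 6 < 7 < 8 < 9. The simplices of K, each written with vertices in increasing order, are:

  0-simplices (9): [1], [2], [3], [4], [5], [6], [7], [8], [9]
  1-simplices (12): [1,4], [1,6], [2,4], [2,7], [3,4], [3,8], [4,5], [4,6], [4,7], [4,8], [4,9], [5,9]

Hence C_0 ≅ Z^9, C_1 ≅ Z^12.

Boundary ∂_1: C_1 → C_0 is given by ∂[p,q] = [q] − [p].
The 9×12 boundary matrix has rank 8 and Smith normal form diag(1,1,1,1,1,1,1,1).

Reading off H_k = ker ∂_k / im ∂_{k+1}:

  H_0: rank C_0 − rank ∂_1 = 9 − 8 = 1, and the invariant factors of ∂_1 are all 1, so H_0 = Z.
  H_1: rank ker ∂_1 − rank ∂_2 = (12 − 8) − 0 = 4, and there is no ∂_2, so H_1 = Z^4.

As a check, the Euler characteristic is 9 − 12 = -3, which agrees with 1 − 4 = -3.

H_0 = Z,  H_1 = Z^4.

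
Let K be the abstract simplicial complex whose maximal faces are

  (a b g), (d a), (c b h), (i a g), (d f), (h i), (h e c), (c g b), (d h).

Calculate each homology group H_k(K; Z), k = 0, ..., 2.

Order the vertices as a < b < c < d < e < f < g < h < i. Listing each simplex with vertices in this order, K has dimension 2 with simplices:

  0-simplices (9): a, b, c, d, e, f, g, h, i
  1-simplices (15): ab, ad, ag, ai, bc, bg, bh, ce, cg, ch, df, dh, eh, gi, hi
  2-simplices (5): abg, agi, bcg, bch, ceh

Hence C_0 ≅ Z^9, C_1 ≅ Z^15, C_2 ≅ Z^5.

∂_1: C_1 → C_0 is given by ∂[p,q] = [q] − [p].
The 9×15 boundary matrix has rank 8 and Smith normal form diag(1,1,1,1,1,1,1,1).

The boundary map ∂_2: C_2 → C_1 sends each 2-simplex [p,q,r] to [q,r] − [p,r] + [p,q]. For instance
  ∂bch = ch − bh + bc,
  ∂abg = bg − ag + ab.
As a 15×5 matrix over Z this has rank 5, with invariant factors (1,1,1,1,1).

From H_k ≅ ker(∂_k) / im(∂_{k+1}) we obtain:

  H_0: rank C_0 − rank ∂_1 = 9 − 8 = 1, and the invariant factors of ∂_1 are all 1, so H_0 ≅ Z.
  H_1: rank ker ∂_1 − rank ∂_2 = (15 − 8) − 5 = 2, and the invariant factors of ∂_2 are all 1, so H_1 ≅ Z^2.
  H_2: rank ker ∂_2 − rank ∂_3 = (5 − 5) − 0 = 0, and there is no ∂_3, so H_2 ≅ 0.

H_0 ≅ Z,  H_1 ≅ Z^2,  H_2 = 0.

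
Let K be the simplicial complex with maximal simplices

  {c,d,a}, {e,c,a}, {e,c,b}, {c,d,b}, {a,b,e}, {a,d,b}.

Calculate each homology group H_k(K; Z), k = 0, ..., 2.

Take the total order a < b < c < d < e on the vertex set. Then K (dimension 2) consists of the simplices:

  0-simplices (5): a, b, c, d, e
  1-simplices (9): ab, ac, ad, ae, bc, bd, be, cd, ce
  2-simplices (6): abd, abe, acd, ace, bcd, bce

so the chain groups are C_0 ≅ Z^5, C_1 ≅ Z^9, C_2 ≅ Z^6.

Boundary ∂_1: C_1 → C_0 maps an edge to its endpoints' difference, ∂[p,q] = q − p.
The 5×9 boundary matrix has rank 4 and Smith normal form diag(1,1,1,1).

∂_2: C_2 → C_1 maps a triangle to the signed sum of its edges. For instance
  ∂ace = ce − ae + ac,
  ∂abd = bd − ad + ab.
As a 9×6 matrix over Z this has rank 5, with invariant factors (1,1,1,1,1).

Reading off H_k = ker ∂_k / im ∂_{k+1}:

  H_0: rank C_0 − rank ∂_1 = 5 − 4 = 1, and the invariant factors of ∂_1 are all 1, so H_0 = Z.
  H_1: rank ker ∂_1 − rank ∂_2 = (9 − 4) − 5 = 0, and the invariant factors of ∂_2 are all 1, so H_1 = 0.
  H_2: rank ker ∂_2 − rank ∂_3 = (6 − 5) − 0 = 1, and there is no ∂_3, so H_2 = Z.

As a check, the Euler characteristic is 5 − 9 + 6 = 2, which agrees with 1 − 0 + 1 = 2.
(K is a triangulation of the 2-sphere S^2.)

H_0 = Z,  H_1 = 0,  H_2 = Z.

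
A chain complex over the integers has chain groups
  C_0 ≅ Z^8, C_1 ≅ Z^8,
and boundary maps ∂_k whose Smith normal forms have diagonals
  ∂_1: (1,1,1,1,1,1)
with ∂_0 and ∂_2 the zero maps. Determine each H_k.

H_0: b_0 = 8 − 0 − 6 = 2; torsion from ∂_1 factors > 1: none. So H_0 ≅ Z^2.
H_1: b_1 = 8 − 6 − 0 = 2; torsion from ∂_2 factors > 1: none. So H_1 ≅ Z^2.

H_0 ≅ Z^2,  H_1 ≅ Z^2.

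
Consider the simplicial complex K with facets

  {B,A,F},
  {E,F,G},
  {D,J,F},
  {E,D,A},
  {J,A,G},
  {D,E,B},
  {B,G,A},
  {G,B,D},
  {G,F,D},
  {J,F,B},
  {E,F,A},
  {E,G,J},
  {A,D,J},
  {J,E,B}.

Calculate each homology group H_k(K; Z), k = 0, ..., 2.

Take the total order A < B < D < E < F < G < J on the vertex set. Then K (dimension 2) consists of the simplices:

  0-simplices (7): A, B, D, E, F, G, J
  1-simplices (21): AB, AD, AE, AF, AG, AJ, BD, BE, BF, BG, BJ, DE, DF, DG, DJ, EF, EG, EJ, FG, FJ, GJ
  2-simplices (14): ABF, ABG, ADE, ADJ, AEF, AGJ, BDE, BDG, BEJ, BFJ, DFG, DFJ, EFG, EGJ

Hence C_0 ≅ Z^7, C_1 ≅ Z^21, C_2 ≅ Z^14.

The boundary map ∂_1: C_1 → C_0 maps an edge to its endpoints' difference, ∂[p,q] = q − p. For instance
  ∂EG = G − E.
The 7×21 boundary matrix has rank 6 and Smith normal form diag(1,1,1,1,1,1).

The boundary map ∂_2: C_2 → C_1 acts by ∂[p,q,r] = [q,r] − [p,r] + [p,q]. For instance
  ∂ABG = BG − AG + AB,
  ∂BDG = DG − BG + BD.
The 21×14 boundary matrix has rank 13 and Smith normal form diag(1,1,1,1,1,1,1,1,1,1,1,1,1).

From H_k ≅ ker(∂_k) / im(∂_{k+1}) we obtain:

  H_0: rank C_0 − rank ∂_1 = 7 − 6 = 1, and the invariant factors of ∂_1 are all 1, so H_0 ≅ Z.
  H_1: rank ker ∂_1 − rank ∂_2 = (21 − 6) − 13 = 2, and the invariant factors of ∂_2 are all 1, so H_1 ≅ Z^2.
  H_2: rank ker ∂_2 − rank ∂_3 = (14 − 13) − 0 = 1, and there is no ∂_3, so H_2 ≅ Z.

As a check, the Euler characteristic is 7 − 21 + 14 = 0, which agrees with 1 − 2 + 1 = 0.
(K is a triangulation of the torus T^2.)

H_0 = Z,  H_1 = Z^2,  H_2 = Z.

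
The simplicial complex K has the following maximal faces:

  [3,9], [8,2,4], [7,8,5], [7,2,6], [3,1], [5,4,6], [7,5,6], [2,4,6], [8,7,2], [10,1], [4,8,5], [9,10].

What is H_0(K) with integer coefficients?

H_0 = Z^2.

K has 10 vertices, 16 edges, 8 triangles.
rank ∂_0 = 0, rank ∂_1 = 8 ⇒ b_0 = 10 − 0 − 8 = 2; all invariant factors of ∂_1 are 1 so no torsion. So H_0 = Z^2.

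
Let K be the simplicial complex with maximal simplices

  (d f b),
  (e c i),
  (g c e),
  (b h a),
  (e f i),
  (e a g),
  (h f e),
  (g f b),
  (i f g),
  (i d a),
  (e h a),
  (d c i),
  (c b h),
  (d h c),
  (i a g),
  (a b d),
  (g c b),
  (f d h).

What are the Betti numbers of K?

We work with the vertex ordering a < b < c < d < e < f < g < h < i. The simplices of K, each written with vertices in increasing order, are:

  0-simplices (9): a, b, c, d, e, f, g, h, i
  1-simplices (27): ab, ad, ae, ag, ah, ai, bc, bd, bf, bg, bh, cd, ce, cg, ch, ci, df, dh, di, ef, eg, eh, ei, fg, fh, fi, gi
  2-simplices (18): abd, abh, adi, aeg, aeh, agi, bcg, bch, bdf, bfg, cdh, cdi, ceg, cei, dfh, efh, efi, fgi

so the chain groups are C_0 ≅ Z^9, C_1 ≅ Z^27, C_2 ≅ Z^18.

Boundary ∂_1: C_1 → C_0 is given by ∂[p,q] = [q] − [p].
This gives a 9×27 integer matrix of rank 8; reducing to Smith normal form yields diagonal entries (1,1,1,1,1,1,1,1).

∂_2: C_2 → C_1 maps a triangle to the signed sum of its edges. For instance
  ∂aeg = eg − ag + ae,
  ∂abh = bh − ah + ab.
This gives a 27×18 integer matrix of rank 18; reducing to Smith normal form yields diagonal entries (1,1,1,1,1,1,1,1,1,1,1,1,1,1,1,1,1,2).

Computing H_k = (kernel of ∂_k) / (image of ∂_{k+1}):

  H_0: rank C_0 − rank ∂_1 = 9 − 8 = 1, and the invariant factors of ∂_1 are all 1, so H_0 ≅ Z.
  H_1: rank ker ∂_1 − rank ∂_2 = (27 − 8) − 18 = 1, and ∂_2 has invariant factor 2 > 1, so H_1 ≅ Z ⊕ Z/2Z.
  H_2: rank ker ∂_2 − rank ∂_3 = (18 − 18) − 0 = 0, and there is no ∂_3, so H_2 ≅ 0.

Hence the Betti numbers are b_0 = 1, b_1 = 1, b_2 = 0.

b_0 = 1, b_1 = 1, b_2 = 0.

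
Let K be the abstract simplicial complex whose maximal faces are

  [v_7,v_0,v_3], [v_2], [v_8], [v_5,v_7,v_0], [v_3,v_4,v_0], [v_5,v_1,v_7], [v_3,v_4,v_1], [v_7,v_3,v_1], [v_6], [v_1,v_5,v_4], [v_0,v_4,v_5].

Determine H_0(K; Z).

Fix the vertex order v_0 < v_1 < v_2 < v_3 < v_4 < v_5 < v_6 < v_7 < v_8 and write every simplex with vertices in increasing order. Then dim K = 2 and the simplices of K are:

  0-simplices (9): [v_0], [v_1], [v_2], [v_3], [v_4], [v_5], [v_6], [v_7], [v_8]
  1-simplices (12): [v_0,v_3], [v_0,v_4], [v_0,v_5], [v_0,v_7], [v_1,v_3], [v_1,v_4], [v_1,v_5], [v_1,v_7], [v_3,v_4], [v_3,v_7], [v_4,v_5], [v_5,v_7]
  2-simplices (8): [v_0,v_3,v_4], [v_0,v_3,v_7], [v_0,v_4,v_5], [v_0,v_5,v_7], [v_1,v_3,v_4], [v_1,v_3,v_7], [v_1,v_4,v_5], [v_1,v_5,v_7]

so the chain groups are C_0 ≅ Z^9, C_1 ≅ Z^12, C_2 ≅ Z^8.

∂_1: C_1 → C_0 maps an edge to its endpoints' difference, ∂[p,q] = q − p. For instance
  ∂[v_1,v_4] = [v_4] − [v_1].
The resulting 9×12 matrix has rank 5, and its Smith normal form has invariant factors (1,1,1,1,1).

The boundary map ∂_2: C_2 → C_1 maps a triangle to the signed sum of its edges. For instance
  ∂[v_0,v_5,v_7] = [v_5,v_7] − [v_0,v_7] + [v_0,v_5],
  ∂[v_0,v_3,v_4] = [v_3,v_4] − [v_0,v_4] + [v_0,v_3].
The resulting 12×8 matrix has rank 7, and its Smith normal form has invariant factors (1,1,1,1,1,1,1).

Reading off H_k = ker ∂_k / im ∂_{k+1}:

  H_0: rank C_0 − rank ∂_1 = 9 − 5 = 4, and the invariant factors of ∂_1 are all 1, so H_0 = Z^4.

(K is a triangulation of the disjoint union of the 2-sphere S^2 and a set of 3 points.)

H_0 ≅ Z^4.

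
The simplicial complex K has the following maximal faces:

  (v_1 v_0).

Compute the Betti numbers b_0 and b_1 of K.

b_0 = 1, b_1 = 0.

We work with the vertex ordering v_0 < v_1. The simplices of K, each written with vertices in increasing order, are:

  0-simplices (2): [v_0], [v_1]
  1-simplices (1): [v_0,v_1]

Hence C_0 ≅ Z^2, C_1 ≅ Z^1.

The boundary map ∂_1: C_1 → C_0 maps an edge to its endpoints' difference, ∂[p,q] = q − p. For instance
  ∂[v_0,v_1] = [v_1] − [v_0].
This gives a 2×1 integer matrix of rank 1; reducing to Smith normal form yields diagonal entries (1).

Reading off H_k = ker ∂_k / im ∂_{k+1}:

  H_0: rank C_0 − rank ∂_1 = 2 − 1 = 1, and the invariant factors of ∂_1 are all 1, so H_0 ≅ Z.
  H_1: rank ker ∂_1 − rank ∂_2 = (1 − 1) − 0 = 0, and there is no ∂_2, so H_1 ≅ 0.

(K is a triangulation of the 1-simplex.)

Hence the Betti numbers are b_0 = 1, b_1 = 0.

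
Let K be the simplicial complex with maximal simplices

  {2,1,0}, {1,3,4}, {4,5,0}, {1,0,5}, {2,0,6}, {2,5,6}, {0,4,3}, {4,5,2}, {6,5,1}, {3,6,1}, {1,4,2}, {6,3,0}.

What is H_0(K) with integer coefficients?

H_0 ≅ Z.

We work with the vertex ordering 0 < 1 < 2 < 3 < 4 < 5 < 6. The simplices of K, each written with vertices in increasing order, are:

  0-simplices (7): [0], [1], [2], [3], [4], [5], [6]
  1-simplices (18): [0,1], [0,2], [0,3], [0,4], [0,5], [0,6], [1,2], [1,3], [1,4], [1,5], [1,6], [2,4], [2,5], [2,6], [3,4], [3,6], [4,5], [5,6]
  2-simplices (12): [0,1,2], [0,1,5], [0,2,6], [0,3,4], [0,3,6], [0,4,5], [1,2,4], [1,3,4], [1,3,6], [1,5,6], [2,4,5], [2,5,6]

so the chain groups are C_0 ≅ Z^7, C_1 ≅ Z^18, C_2 ≅ Z^12.

The boundary map ∂_1: C_1 → C_0 maps an edge to its endpoints' difference, ∂[p,q] = q − p. For instance
  ∂[1,6] = [6] − [1].
The resulting 7×18 matrix has rank 6, and its Smith normal form has invariant factors (1,1,1,1,1,1).

The boundary map ∂_2: C_2 → C_1 sends each 2-simplex [p,q,r] to [q,r] − [p,r] + [p,q]. For instance
  ∂[0,3,4] = [3,4] − [0,4] + [0,3],
  ∂[0,4,5] = [4,5] − [0,5] + [0,4].
The resulting 18×12 matrix has rank 12, and its Smith normal form has invariant factors (1,1,1,1,1,1,1,1,1,1,1,2).

From H_k ≅ ker(∂_k) / im(∂_{k+1}) we obtain:

  H_0: rank C_0 − rank ∂_1 = 7 − 6 = 1, and the invariant factors of ∂_1 are all 1, so H_0 = Z.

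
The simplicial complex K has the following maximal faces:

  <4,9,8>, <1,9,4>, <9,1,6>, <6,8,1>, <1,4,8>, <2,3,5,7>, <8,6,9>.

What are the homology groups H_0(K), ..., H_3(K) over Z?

H_0 ≅ Z^2,  H_1 = 0,  H_2 ≅ Z,  H_3 = 0.

Take the total order 1 < 2 < 3 < 4 < 5 < 6 < 7 < 8 < 9 on the vertex set. Then K (dimension 3) consists of the simplices:

  0-simplices (9): [1], [2], [3], [4], [5], [6], [7], [8], [9]
  1-simplices (15): [1,4], [1,6], [1,8], [1,9], [2,3], [2,5], [2,7], [3,5], [3,7], [4,8], [4,9], [5,7], [6,8], [6,9], [8,9]
  2-simplices (10): [1,4,8], [1,4,9], [1,6,8], [1,6,9], [2,3,5], [2,3,7], [2,5,7], [3,5,7], [4,8,9], [6,8,9]
  3-simplices (1): [2,3,5,7]

Hence C_0 ≅ Z^9, C_1 ≅ Z^15, C_2 ≅ Z^10, C_3 ≅ Z^1.

∂_1: C_1 → C_0 sends each edge [p,q] (with p < q) to q − p.
The 9×15 boundary matrix has rank 7 and Smith normal form diag(1,1,1,1,1,1,1).

∂_2: C_2 → C_1 acts by ∂[p,q,r] = [q,r] − [p,r] + [p,q]. For instance
  ∂[1,4,8] = [4,8] − [1,8] + [1,4],
  ∂[2,3,5] = [3,5] − [2,5] + [2,3].
This gives a 15×10 integer matrix of rank 8; reducing to Smith normal form yields diagonal entries (1,1,1,1,1,1,1,1).

Boundary ∂_3: C_3 → C_2 sends each 3-simplex σ to the alternating sum Σ_i (−1)^i (σ with its i-th vertex removed). For instance
  ∂[2,3,5,7] = [3,5,7] − [2,5,7] + [2,3,7] − [2,3,5].
This gives a 10×1 integer matrix of rank 1; reducing to Smith normal form yields diagonal entries (1).

Reading off H_k = ker ∂_k / im ∂_{k+1}:

  H_0: rank C_0 − rank ∂_1 = 9 − 7 = 2, and the invariant factors of ∂_1 are all 1, so H_0 ≅ Z^2.
  H_1: rank ker ∂_1 − rank ∂_2 = (15 − 7) − 8 = 0, and the invariant factors of ∂_2 are all 1, so H_1 ≅ 0.
  H_2: rank ker ∂_2 − rank ∂_3 = (10 − 8) − 1 = 1, and the invariant factors of ∂_3 are all 1, so H_2 ≅ Z.
  H_3: rank ker ∂_3 − rank ∂_4 = (1 − 1) − 0 = 0, and there is no ∂_4, so H_3 ≅ 0.

As a check, the Euler characteristic is 9 − 15 + 10 − 1 = 3, which agrees with 2 − 0 + 1 − 0 = 3.
(K is a triangulation of the disjoint union of the 3-simplex and the 2-sphere S^2.)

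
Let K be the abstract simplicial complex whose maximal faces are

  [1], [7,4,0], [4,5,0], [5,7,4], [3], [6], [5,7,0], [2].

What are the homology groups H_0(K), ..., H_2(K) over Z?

Order the vertices as 0 < 1 < 2 < 3 < 4 < 5 < 6 < 7. Listing each simplex with vertices in this order, K has dimension 2 with simplices:

  0-simplices (8): [0], [1], [2], [3], [4], [5], [6], [7]
  1-simplices (6): [0,4], [0,5], [0,7], [4,5], [4,7], [5,7]
  2-simplices (4): [0,4,5], [0,4,7], [0,5,7], [4,5,7]

so the chain groups are C_0 ≅ Z^8, C_1 ≅ Z^6, C_2 ≅ Z^4.

Boundary ∂_1: C_1 → C_0 is given by ∂[p,q] = [q] − [p]. For instance
  ∂[0,7] = [7] − [0].
As a 8×6 matrix over Z this has rank 3, with invariant factors (1,1,1).

∂_2: C_2 → C_1 maps a triangle to the signed sum of its edges. For instance
  ∂[4,5,7] = [5,7] − [4,7] + [4,5],
  ∂[0,4,5] = [4,5] − [0,5] + [0,4].
This gives a 6×4 integer matrix of rank 3; reducing to Smith normal form yields diagonal entries (1,1,1).

From H_k ≅ ker(∂_k) / im(∂_{k+1}) we obtain:

  H_0: rank C_0 − rank ∂_1 = 8 − 3 = 5, and the invariant factors of ∂_1 are all 1, so H_0 ≅ Z^5.
  H_1: rank ker ∂_1 − rank ∂_2 = (6 − 3) − 3 = 0, and the invariant factors of ∂_2 are all 1, so H_1 ≅ 0.
  H_2: rank ker ∂_2 − rank ∂_3 = (4 − 3) − 0 = 1, and there is no ∂_3, so H_2 ≅ Z.

(K is a triangulation of the disjoint union of the 2-sphere S^2 and a set of 4 points.)

H_0 ≅ Z^5,  H_1 = 0,  H_2 ≅ Z.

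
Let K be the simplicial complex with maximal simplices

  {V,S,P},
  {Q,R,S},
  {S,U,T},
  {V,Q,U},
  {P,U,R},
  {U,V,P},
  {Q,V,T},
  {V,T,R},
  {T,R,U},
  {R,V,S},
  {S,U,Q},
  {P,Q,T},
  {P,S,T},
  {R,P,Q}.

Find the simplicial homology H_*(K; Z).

H_0 ≅ Z,  H_1 ≅ Z^2,  H_2 ≅ Z.

Take the total order P < Q < R < S < T < U < V on the vertex set. Then K (dimension 2) consists of the simplices:

  0-simplices (7): P, Q, R, S, T, U, V
  1-simplices (21): PQ, PR, PS, PT, PU, PV, QR, QS, QT, QU, QV, RS, RT, RU, RV, ST, SU, SV, TU, TV, UV
  2-simplices (14): PQR, PQT, PRU, PST, PSV, PUV, QRS, QSU, QTV, QUV, RSV, RTU, RTV, STU

giving chain groups C_0 ≅ Z^7, C_1 ≅ Z^21, C_2 ≅ Z^14.

Boundary ∂_1: C_1 → C_0 maps an edge to its endpoints' difference, ∂[p,q] = q − p. For instance
  ∂QR = R − Q.
The resulting 7×21 matrix has rank 6, and its Smith normal form has invariant factors (1,1,1,1,1,1).

∂_2: C_2 → C_1 maps a triangle to the signed sum of its edges. For instance
  ∂PUV = UV − PV + PU,
  ∂PRU = RU − PU + PR.
This gives a 21×14 integer matrix of rank 13; reducing to Smith normal form yields diagonal entries (1,1,1,1,1,1,1,1,1,1,1,1,1).

Now H_k = ker ∂_k / im ∂_{k+1}, so:

  H_0: rank C_0 − rank ∂_1 = 7 − 6 = 1, and the invariant factors of ∂_1 are all 1, so H_0 = Z.
  H_1: rank ker ∂_1 − rank ∂_2 = (21 − 6) − 13 = 2, and the invariant factors of ∂_2 are all 1, so H_1 = Z^2.
  H_2: rank ker ∂_2 − rank ∂_3 = (14 − 13) − 0 = 1, and there is no ∂_3, so H_2 = Z.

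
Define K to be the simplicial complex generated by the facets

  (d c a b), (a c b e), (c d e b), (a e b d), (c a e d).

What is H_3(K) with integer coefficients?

Order the vertices as a < b < c < d < e. Listing each simplex with vertices in this order, K has dimension 3 with simplices:

  0-simplices (5): a, b, c, d, e
  1-simplices (10): ab, ac, ad, ae, bc, bd, be, cd, ce, de
  2-simplices (10): abc, abd, abe, acd, ace, ade, bcd, bce, bde, cde
  3-simplices (5): abcd, abce, abde, acde, bcde

Hence C_0 ≅ Z^5, C_1 ≅ Z^10, C_2 ≅ Z^10, C_3 ≅ Z^5.

The boundary map ∂_1: C_1 → C_0 is given by ∂[p,q] = [q] − [p]. For instance
  ∂bd = d − b.
The resulting 5×10 matrix has rank 4, and its Smith normal form has invariant factors (1,1,1,1).

∂_2: C_2 → C_1 maps a triangle to the signed sum of its edges. For instance
  ∂abe = be − ae + ab,
  ∂acd = cd − ad + ac.
The 10×10 boundary matrix has rank 6 and Smith normal form diag(1,1,1,1,1,1).

∂_3: C_3 → C_2 sends each 3-simplex σ to the alternating sum Σ_i (−1)^i (σ with its i-th vertex removed). For instance
  ∂acde = cde − ade + ace − acd,
  ∂bcde = cde − bde + bce − bcd.
As a 10×5 matrix over Z this has rank 4, with invariant factors (1,1,1,1).

Now H_k = ker ∂_k / im ∂_{k+1}, so:

  H_3: rank ker ∂_3 − rank ∂_4 = (5 − 4) − 0 = 1, and there is no ∂_4, so H_3 = Z.

(K is a triangulation of the 3-sphere S^3.)

H_3 = Z.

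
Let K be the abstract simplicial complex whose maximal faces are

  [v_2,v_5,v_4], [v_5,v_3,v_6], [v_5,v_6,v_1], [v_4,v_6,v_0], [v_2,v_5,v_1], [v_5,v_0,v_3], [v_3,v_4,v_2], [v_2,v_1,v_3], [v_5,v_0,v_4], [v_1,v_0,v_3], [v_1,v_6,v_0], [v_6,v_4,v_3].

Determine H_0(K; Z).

H_0 ≅ Z.

We work with the vertex ordering v_0 < v_1 < v_2 < v_3 < v_4 < v_5 < v_6. The simplices of K, each written with vertices in increasing order, are:

  0-simplices (7): [v_0], [v_1], [v_2], [v_3], [v_4], [v_5], [v_6]
  1-simplices (18): (18 of them)
  2-simplices (12): (12 of them)

Hence C_0 ≅ Z^7, C_1 ≅ Z^18, C_2 ≅ Z^12.

Boundary ∂_1: C_1 → C_0 sends each edge [p,q] (with p < q) to q − p. For instance
  ∂[v_3,v_4] = [v_4] − [v_3].
This gives a 7×18 integer matrix of rank 6; reducing to Smith normal form yields diagonal entries (1,1,1,1,1,1).

The boundary map ∂_2: C_2 → C_1 acts by ∂[p,q,r] = [q,r] − [p,r] + [p,q]. For instance
  ∂[v_0,v_1,v_3] = [v_1,v_3] − [v_0,v_3] + [v_0,v_1],
  ∂[v_2,v_3,v_4] = [v_3,v_4] − [v_2,v_4] + [v_2,v_3].
The 18×12 boundary matrix has rank 12 and Smith normal form diag(1,1,1,1,1,1,1,1,1,1,1,2).

Now H_k = ker ∂_k / im ∂_{k+1}, so:

  H_0: rank C_0 − rank ∂_1 = 7 − 6 = 1, and the invariant factors of ∂_1 are all 1, so H_0 ≅ Z.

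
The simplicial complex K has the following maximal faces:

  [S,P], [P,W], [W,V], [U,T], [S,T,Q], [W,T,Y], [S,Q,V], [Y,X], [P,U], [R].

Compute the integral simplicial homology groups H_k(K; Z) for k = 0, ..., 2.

H_0 ≅ Z^2,  H_1 ≅ Z^3,  H_2 = 0.

Take the total order P < Q < R < S < T < U < V < W < X < Y on the vertex set. Then K (dimension 2) consists of the simplices:

  0-simplices (10): P, Q, R, S, T, U, V, W, X, Y
  1-simplices (14): PS, PU, PW, QS, QT, QV, ST, SV, TU, TW, TY, VW, WY, XY
  2-simplices (3): QST, QSV, TWY

Hence C_0 ≅ Z^10, C_1 ≅ Z^14, C_2 ≅ Z^3.

∂_1: C_1 → C_0 maps an edge to its endpoints' difference, ∂[p,q] = q − p. For instance
  ∂VW = W − V.
The resulting 10×14 matrix has rank 8, and its Smith normal form has invariant factors (1,1,1,1,1,1,1,1).

The boundary map ∂_2: C_2 → C_1 maps a triangle to the signed sum of its edges. For instance
  ∂QST = ST − QT + QS,
  ∂TWY = WY − TY + TW.
The 14×3 boundary matrix has rank 3 and Smith normal form diag(1,1,1).

From H_k ≅ ker(∂_k) / im(∂_{k+1}) we obtain:

  H_0: rank C_0 − rank ∂_1 = 10 − 8 = 2, and the invariant factors of ∂_1 are all 1, so H_0 ≅ Z^2.
  H_1: rank ker ∂_1 − rank ∂_2 = (14 − 8) − 3 = 3, and the invariant factors of ∂_2 are all 1, so H_1 ≅ Z^3.
  H_2: rank ker ∂_2 − rank ∂_3 = (3 − 3) − 0 = 0, and there is no ∂_3, so H_2 ≅ 0.

As a check, the Euler characteristic is 10 − 14 + 3 = -1, which agrees with 2 − 3 + 0 = -1.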